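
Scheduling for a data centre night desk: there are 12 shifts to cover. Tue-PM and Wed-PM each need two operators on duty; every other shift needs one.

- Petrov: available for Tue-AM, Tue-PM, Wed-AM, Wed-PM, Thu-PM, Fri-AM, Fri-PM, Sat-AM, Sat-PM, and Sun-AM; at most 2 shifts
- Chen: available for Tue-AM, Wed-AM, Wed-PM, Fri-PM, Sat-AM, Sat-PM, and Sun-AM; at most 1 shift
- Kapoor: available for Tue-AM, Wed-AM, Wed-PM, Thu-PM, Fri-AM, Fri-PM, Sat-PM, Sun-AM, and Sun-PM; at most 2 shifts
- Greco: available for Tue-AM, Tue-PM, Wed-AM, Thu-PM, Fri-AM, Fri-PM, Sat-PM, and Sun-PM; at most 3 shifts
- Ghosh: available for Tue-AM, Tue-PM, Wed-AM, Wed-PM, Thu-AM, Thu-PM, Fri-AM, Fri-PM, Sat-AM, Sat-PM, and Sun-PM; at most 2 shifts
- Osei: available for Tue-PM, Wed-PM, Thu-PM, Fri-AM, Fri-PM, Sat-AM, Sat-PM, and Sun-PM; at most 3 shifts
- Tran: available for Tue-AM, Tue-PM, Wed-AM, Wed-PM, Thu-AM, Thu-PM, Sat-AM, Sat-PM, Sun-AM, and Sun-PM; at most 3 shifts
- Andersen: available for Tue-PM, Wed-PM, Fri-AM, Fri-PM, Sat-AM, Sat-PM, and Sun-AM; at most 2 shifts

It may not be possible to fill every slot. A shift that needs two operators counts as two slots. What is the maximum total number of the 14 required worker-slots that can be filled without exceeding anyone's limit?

14

Total capacity across all operators is 2+1+2+3+2+3+3+2 = 18, and 14 slots are needed, so at most 14 can be filled.
An assignment achieving 14: Tue-AM→Petrov, Tue-PM→Greco+Ghosh, Wed-AM→Chen, Wed-PM→Osei+Tran, Thu-AM→Ghosh, Thu-PM→Kapoor, Fri-AM→Greco, Fri-PM→Greco, Sat-AM→Osei, Sat-PM→Osei, Sun-AM→Petrov, Sun-PM→Kapoor.
Loads: Petrov 2/2, Chen 1/1, Kapoor 2/2, Greco 3/3, Ghosh 2/2, Osei 3/3, Tran 1/3, Andersen 0/2.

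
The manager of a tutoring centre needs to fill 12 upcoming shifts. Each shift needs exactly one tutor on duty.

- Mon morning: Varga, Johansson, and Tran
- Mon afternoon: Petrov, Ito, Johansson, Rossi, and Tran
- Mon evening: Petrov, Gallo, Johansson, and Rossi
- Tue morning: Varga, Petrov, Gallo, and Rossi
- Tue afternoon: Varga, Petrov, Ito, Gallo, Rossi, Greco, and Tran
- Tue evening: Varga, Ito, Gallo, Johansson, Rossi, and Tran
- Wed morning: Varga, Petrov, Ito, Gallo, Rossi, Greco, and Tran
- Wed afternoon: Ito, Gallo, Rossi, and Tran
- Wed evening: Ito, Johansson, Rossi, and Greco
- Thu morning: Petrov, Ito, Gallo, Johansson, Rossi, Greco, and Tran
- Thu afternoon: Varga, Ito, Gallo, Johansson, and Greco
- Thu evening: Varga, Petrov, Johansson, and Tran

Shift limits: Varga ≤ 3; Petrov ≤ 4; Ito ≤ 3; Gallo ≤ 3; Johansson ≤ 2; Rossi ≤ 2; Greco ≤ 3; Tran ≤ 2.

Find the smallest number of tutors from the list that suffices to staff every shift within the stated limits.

4

12 slots to fill and no one can take more than 4, so at least ⌈12/4⌉ = 3 tutors are needed.
Any 3 tutors together have capacity at most 4+3+3 = 10 < 12 slots, so 3 can never suffice.
Varga, Petrov, Ito, and Gallo alone can cover everything: Mon morning→Varga, Mon afternoon→Petrov, Mon evening→Petrov, Tue morning→Varga, Tue afternoon→Petrov, Tue evening→Ito, Wed morning→Gallo, Wed afternoon→Ito, Wed evening→Ito, Thu morning→Petrov, Thu afternoon→Gallo, Thu evening→Varga.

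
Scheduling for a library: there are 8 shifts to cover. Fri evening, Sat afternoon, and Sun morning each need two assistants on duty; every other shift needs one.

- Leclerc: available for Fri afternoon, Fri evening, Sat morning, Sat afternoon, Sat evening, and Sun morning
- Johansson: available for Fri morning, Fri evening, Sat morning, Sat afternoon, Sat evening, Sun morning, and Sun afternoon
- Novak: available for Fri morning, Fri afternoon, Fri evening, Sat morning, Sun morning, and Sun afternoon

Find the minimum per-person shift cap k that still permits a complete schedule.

With 3 assistants and 11 worker-slots to fill, someone must work at least ⌈11/3⌉ = 4 shifts, so k ≥ 4.
k = 4 works: Fri morning→Johansson, Fri afternoon→Leclerc, Fri evening→Leclerc+Novak, Sat morning→Novak, Sat afternoon→Leclerc+Johansson, Sat evening→Leclerc, Sun morning→Johansson+Novak, Sun afternoon→Johansson.
Loads: Leclerc 4, Johansson 4, Novak 3 — all ≤ 4.

4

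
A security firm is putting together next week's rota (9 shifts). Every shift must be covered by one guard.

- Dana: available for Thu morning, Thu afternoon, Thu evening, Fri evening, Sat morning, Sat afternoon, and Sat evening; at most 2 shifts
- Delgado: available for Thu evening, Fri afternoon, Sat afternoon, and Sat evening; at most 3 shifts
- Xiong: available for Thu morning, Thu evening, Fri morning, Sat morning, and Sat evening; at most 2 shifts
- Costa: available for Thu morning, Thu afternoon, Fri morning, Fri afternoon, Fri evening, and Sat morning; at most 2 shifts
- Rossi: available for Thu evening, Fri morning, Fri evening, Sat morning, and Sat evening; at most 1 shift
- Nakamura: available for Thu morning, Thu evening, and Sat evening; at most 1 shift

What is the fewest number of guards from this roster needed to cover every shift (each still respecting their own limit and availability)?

9 slots to fill and no one can take more than 3, so at least ⌈9/3⌉ = 3 guards are needed.
Any 3 guards together have capacity at most 3+2+2 = 7 < 9 slots, so 3 can never suffice.
Dana, Delgado, Xiong, and Costa alone can cover everything: Thu morning→Costa, Thu afternoon→Dana, Thu evening→Delgado, Fri morning→Xiong, Fri afternoon→Delgado, Fri evening→Dana, Sat morning→Costa, Sat afternoon→Delgado, Sat evening→Xiong.

4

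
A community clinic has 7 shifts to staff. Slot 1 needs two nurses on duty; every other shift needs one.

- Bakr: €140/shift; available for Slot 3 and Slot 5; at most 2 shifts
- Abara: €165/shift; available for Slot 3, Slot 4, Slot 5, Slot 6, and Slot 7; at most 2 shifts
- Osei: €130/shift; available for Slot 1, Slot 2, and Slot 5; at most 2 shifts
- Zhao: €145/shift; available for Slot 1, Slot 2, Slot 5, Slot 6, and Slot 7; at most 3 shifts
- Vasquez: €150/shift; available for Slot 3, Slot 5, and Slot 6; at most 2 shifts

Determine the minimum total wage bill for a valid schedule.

€1140

Slot 1 can only be covered by Osei and Zhao, so that assignment is forced.
Slot 4 can only be covered by Abara, so that assignment is forced.
Picking the cheapest available nurse for each shift independently would cost €1130, but that ignores the shift limits.
An optimal schedule: Slot 1→Osei+Zhao, Slot 2→Osei, Slot 3→Bakr, Slot 4→Abara, Slot 5→Bakr, Slot 6→Zhao, Slot 7→Zhao.
Total: 130 + 145 + 130 + 140 + 165 + 140 + 145 + 145 = €1140.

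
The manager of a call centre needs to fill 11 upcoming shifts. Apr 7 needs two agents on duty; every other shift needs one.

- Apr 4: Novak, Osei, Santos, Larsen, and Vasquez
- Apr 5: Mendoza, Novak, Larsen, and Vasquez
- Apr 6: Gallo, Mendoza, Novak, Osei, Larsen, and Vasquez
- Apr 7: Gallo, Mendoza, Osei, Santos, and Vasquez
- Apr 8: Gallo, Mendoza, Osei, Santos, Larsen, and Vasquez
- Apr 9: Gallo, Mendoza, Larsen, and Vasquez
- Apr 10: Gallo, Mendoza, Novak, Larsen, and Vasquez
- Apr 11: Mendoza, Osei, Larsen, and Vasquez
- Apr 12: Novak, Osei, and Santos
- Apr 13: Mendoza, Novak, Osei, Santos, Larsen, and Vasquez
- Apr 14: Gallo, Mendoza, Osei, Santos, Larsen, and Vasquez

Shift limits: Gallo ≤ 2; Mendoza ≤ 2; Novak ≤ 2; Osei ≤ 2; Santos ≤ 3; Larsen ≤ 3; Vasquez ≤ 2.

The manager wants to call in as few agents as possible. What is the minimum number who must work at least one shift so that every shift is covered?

5

12 slots to fill and no one can take more than 3, so at least ⌈12/3⌉ = 4 agents are needed.
Any 4 agents together have capacity at most 3+3+2+2 = 10 < 12 slots, so 4 can never suffice.
Gallo, Mendoza, Novak, Santos, and Larsen alone can cover everything: Apr 4→Novak, Apr 5→Mendoza, Apr 6→Larsen, Apr 7→Gallo+Santos, Apr 8→Santos, Apr 9→Gallo, Apr 10→Larsen, Apr 11→Mendoza, Apr 12→Novak, Apr 13→Santos, Apr 14→Larsen.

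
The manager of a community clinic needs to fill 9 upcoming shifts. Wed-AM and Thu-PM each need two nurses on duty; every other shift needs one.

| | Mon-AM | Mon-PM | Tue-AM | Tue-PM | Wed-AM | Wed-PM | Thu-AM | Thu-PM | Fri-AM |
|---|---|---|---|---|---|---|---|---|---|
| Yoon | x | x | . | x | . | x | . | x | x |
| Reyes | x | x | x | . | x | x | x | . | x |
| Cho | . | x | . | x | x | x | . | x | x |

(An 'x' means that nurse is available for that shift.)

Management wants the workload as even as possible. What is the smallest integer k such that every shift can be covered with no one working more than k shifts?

With 3 nurses and 11 worker-slots to fill, someone must work at least ⌈11/3⌉ = 4 shifts, so k ≥ 4.
k = 4 works: Mon-AM→Yoon, Mon-PM→Yoon, Tue-AM→Reyes, Tue-PM→Yoon, Wed-AM→Reyes+Cho, Wed-PM→Reyes, Thu-AM→Reyes, Thu-PM→Yoon+Cho, Fri-AM→Cho.
Loads: Yoon 4, Reyes 4, Cho 3 — all ≤ 4.

4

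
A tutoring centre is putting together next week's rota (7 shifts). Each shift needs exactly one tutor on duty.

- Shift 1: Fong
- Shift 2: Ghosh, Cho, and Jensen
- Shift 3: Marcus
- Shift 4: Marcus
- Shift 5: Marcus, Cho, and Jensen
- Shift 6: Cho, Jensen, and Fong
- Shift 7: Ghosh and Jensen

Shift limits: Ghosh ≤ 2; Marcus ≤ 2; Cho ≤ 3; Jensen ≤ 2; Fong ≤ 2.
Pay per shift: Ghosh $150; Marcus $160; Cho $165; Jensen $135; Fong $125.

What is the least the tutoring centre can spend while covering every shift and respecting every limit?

$990

Shift 1 can only be covered by Fong, so that assignment is forced.
Shift 3 can only be covered by Marcus, so that assignment is forced.
Shift 4 can only be covered by Marcus, so that assignment is forced.
Picking the cheapest available tutor for each shift independently would cost $975, but that ignores the shift limits.
An optimal schedule: Shift 1→Fong, Shift 2→Ghosh, Shift 3→Marcus, Shift 4→Marcus, Shift 5→Jensen, Shift 6→Fong, Shift 7→Jensen.
Total: 125 + 150 + 160 + 160 + 135 + 125 + 135 = $990.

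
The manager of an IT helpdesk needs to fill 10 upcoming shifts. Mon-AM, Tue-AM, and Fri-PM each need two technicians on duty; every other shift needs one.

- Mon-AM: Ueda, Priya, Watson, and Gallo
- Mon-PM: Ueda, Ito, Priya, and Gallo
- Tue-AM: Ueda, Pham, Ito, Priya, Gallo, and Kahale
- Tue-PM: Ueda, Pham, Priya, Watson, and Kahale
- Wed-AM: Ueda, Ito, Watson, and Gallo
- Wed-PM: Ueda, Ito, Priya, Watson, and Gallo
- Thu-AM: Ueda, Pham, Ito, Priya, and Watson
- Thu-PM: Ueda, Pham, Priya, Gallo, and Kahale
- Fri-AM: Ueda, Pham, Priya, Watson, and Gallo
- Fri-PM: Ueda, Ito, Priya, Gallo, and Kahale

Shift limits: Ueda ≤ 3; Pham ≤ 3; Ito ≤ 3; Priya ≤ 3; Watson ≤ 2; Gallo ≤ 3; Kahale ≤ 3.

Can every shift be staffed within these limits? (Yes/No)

Yes

One valid schedule: Mon-AM→Priya+Watson, Mon-PM→Ueda, Tue-AM→Ito+Priya, Tue-PM→Ueda, Wed-AM→Ueda, Wed-PM→Ito, Thu-AM→Pham, Thu-PM→Pham, Fri-AM→Pham, Fri-PM→Ito+Priya.
Loads: Ueda 3/3, Pham 3/3, Ito 3/3, Priya 3/3, Watson 1/2, Gallo 0/3, Kahale 0/3 — all within limits.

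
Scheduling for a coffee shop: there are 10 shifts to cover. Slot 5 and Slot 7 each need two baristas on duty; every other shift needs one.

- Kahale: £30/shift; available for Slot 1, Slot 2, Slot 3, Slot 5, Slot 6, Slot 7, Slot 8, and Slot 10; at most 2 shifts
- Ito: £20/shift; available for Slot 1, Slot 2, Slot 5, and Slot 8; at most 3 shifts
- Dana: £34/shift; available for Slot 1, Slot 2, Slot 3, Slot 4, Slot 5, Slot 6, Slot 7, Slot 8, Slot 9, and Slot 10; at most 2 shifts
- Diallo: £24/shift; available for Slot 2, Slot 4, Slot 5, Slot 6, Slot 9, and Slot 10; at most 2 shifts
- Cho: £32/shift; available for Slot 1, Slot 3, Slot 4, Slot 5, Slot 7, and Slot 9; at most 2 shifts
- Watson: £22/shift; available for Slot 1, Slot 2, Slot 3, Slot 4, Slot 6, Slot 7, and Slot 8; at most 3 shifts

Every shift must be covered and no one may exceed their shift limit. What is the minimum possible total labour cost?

Picking the cheapest available barista for each shift independently would cost £270, but that ignores the shift limits.
An optimal schedule: Slot 1→Ito, Slot 2→Ito, Slot 3→Watson, Slot 4→Watson, Slot 5→Kahale+Cho, Slot 6→Watson, Slot 7→Kahale+Cho, Slot 8→Ito, Slot 9→Diallo, Slot 10→Diallo.
Total: 20 + 20 + 22 + 22 + 30 + 32 + 22 + 30 + 32 + 20 + 24 + 24 = £298.

£298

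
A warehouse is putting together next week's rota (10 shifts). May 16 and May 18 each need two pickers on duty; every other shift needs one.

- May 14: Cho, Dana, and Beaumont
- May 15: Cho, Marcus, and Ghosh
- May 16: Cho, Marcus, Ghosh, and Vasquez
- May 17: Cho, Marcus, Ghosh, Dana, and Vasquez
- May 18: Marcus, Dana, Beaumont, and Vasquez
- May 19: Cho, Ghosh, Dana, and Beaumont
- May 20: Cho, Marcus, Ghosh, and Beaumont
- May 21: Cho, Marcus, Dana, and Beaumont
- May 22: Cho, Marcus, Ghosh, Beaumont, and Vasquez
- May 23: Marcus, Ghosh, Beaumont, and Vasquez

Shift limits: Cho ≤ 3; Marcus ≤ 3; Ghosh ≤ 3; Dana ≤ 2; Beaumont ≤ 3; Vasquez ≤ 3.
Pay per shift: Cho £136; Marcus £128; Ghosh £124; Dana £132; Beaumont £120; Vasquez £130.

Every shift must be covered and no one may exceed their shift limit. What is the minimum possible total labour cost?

Picking the cheapest available picker for each shift independently would cost £1468, but that ignores the shift limits.
An optimal schedule: May 14→Beaumont, May 15→Ghosh, May 16→Marcus+Vasquez, May 17→Ghosh, May 18→Marcus+Vasquez, May 19→Beaumont, May 20→Beaumont, May 21→Marcus, May 22→Vasquez, May 23→Ghosh.
Total: 120 + 124 + 128 + 130 + 124 + 128 + 130 + 120 + 120 + 128 + 130 + 124 = £1506.

£1506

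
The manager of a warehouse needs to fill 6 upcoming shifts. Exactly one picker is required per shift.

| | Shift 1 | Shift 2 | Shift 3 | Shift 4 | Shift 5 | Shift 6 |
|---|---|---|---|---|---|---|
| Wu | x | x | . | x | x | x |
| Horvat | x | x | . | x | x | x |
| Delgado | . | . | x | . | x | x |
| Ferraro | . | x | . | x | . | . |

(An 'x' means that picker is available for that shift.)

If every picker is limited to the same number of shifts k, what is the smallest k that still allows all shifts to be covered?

2

With 4 pickers and 6 worker-slots to fill, someone must work at least ⌈6/4⌉ = 2 shifts, so k ≥ 2.
k = 2 works: Shift 1→Wu, Shift 2→Wu, Shift 3→Delgado, Shift 4→Horvat, Shift 5→Horvat, Shift 6→Delgado.
Loads: Wu 2, Horvat 2, Delgado 2, Ferraro 0 — all ≤ 2.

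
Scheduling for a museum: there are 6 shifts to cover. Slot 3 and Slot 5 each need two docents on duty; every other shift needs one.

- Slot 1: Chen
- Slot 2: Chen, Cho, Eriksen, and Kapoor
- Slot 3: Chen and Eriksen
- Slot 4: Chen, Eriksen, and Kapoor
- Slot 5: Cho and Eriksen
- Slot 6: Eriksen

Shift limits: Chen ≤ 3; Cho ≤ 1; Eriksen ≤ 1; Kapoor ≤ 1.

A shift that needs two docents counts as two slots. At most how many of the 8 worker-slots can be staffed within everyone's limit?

Total capacity across all docents is 3+1+1+1 = 6, and 8 slots are needed, so at most 6 can be filled.
An assignment achieving 6: Slot 1→Chen, Slot 2→Kapoor, Slot 3→Chen, Slot 4→Chen, Slot 5→Cho, Slot 6→Eriksen.
Loads: Chen 3/3, Cho 1/1, Eriksen 1/1, Kapoor 1/1.

6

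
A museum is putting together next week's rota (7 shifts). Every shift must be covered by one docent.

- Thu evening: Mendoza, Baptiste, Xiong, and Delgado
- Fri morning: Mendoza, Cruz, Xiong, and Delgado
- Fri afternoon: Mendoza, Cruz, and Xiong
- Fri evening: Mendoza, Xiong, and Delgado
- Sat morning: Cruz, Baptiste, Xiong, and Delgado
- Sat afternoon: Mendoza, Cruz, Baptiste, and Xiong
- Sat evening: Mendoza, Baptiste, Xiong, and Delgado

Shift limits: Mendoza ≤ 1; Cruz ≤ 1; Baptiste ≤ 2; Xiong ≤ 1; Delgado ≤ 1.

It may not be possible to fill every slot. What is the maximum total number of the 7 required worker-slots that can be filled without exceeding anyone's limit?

Total capacity across all docents is 1+1+2+1+1 = 6, and 7 slots are needed, so at most 6 can be filled.
An assignment achieving 6: Thu evening→Baptiste, Fri morning→Cruz, Fri afternoon→Mendoza, Fri evening→Xiong, Sat morning→Baptiste, Sat evening→Delgado.
Loads: Mendoza 1/1, Cruz 1/1, Baptiste 2/2, Xiong 1/1, Delgado 1/1.

6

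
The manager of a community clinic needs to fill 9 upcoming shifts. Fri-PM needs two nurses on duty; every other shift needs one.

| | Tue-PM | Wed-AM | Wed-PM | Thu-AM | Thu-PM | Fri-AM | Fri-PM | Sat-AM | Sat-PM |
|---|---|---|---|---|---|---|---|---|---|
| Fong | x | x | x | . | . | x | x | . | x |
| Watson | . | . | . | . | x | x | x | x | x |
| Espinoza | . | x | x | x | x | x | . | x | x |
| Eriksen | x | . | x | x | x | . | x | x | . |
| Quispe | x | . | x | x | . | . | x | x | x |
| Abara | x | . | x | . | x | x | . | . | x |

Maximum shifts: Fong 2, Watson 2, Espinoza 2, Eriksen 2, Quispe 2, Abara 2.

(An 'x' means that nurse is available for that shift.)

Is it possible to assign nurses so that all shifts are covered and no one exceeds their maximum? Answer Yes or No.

Yes

One valid schedule: Tue-PM→Fong, Wed-AM→Fong, Wed-PM→Eriksen, Thu-AM→Espinoza, Thu-PM→Watson, Fri-AM→Watson, Fri-PM→Eriksen+Quispe, Sat-AM→Espinoza, Sat-PM→Quispe.
Loads: Fong 2/2, Watson 2/2, Espinoza 2/2, Eriksen 2/2, Quispe 2/2, Abara 0/2 — all within limits.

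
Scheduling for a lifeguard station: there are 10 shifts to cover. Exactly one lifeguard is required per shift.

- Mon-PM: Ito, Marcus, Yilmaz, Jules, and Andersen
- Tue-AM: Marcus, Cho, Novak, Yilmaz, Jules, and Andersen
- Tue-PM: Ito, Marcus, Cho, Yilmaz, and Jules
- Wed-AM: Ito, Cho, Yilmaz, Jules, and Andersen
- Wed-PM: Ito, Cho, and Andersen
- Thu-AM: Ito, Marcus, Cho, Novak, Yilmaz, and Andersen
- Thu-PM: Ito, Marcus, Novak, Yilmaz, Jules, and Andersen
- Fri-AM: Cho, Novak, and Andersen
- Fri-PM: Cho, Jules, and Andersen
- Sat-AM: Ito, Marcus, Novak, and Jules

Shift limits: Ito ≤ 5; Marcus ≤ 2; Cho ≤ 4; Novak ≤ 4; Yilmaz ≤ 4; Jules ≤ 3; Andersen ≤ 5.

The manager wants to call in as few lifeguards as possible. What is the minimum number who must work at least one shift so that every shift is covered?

2

10 slots to fill and no one can take more than 5, so at least ⌈10/5⌉ = 2 lifeguards are needed.
Ito and Andersen alone can cover everything: Mon-PM→Ito, Tue-AM→Andersen, Tue-PM→Ito, Wed-AM→Ito, Wed-PM→Ito, Thu-AM→Andersen, Thu-PM→Andersen, Fri-AM→Andersen, Fri-PM→Andersen, Sat-AM→Ito.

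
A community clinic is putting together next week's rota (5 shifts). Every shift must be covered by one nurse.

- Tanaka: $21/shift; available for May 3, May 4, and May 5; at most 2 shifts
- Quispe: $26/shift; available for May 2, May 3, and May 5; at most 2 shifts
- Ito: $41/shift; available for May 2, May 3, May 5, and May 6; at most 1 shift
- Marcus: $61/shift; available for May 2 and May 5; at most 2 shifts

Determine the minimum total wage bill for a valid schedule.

$135

May 4 can only be covered by Tanaka, so that assignment is forced.
May 6 can only be covered by Ito, so that assignment is forced.
Picking the cheapest available nurse for each shift independently would cost $130, but that ignores the shift limits.
An optimal schedule: May 2→Quispe, May 3→Tanaka, May 4→Tanaka, May 5→Quispe, May 6→Ito.
Total: 26 + 21 + 21 + 26 + 41 = $135.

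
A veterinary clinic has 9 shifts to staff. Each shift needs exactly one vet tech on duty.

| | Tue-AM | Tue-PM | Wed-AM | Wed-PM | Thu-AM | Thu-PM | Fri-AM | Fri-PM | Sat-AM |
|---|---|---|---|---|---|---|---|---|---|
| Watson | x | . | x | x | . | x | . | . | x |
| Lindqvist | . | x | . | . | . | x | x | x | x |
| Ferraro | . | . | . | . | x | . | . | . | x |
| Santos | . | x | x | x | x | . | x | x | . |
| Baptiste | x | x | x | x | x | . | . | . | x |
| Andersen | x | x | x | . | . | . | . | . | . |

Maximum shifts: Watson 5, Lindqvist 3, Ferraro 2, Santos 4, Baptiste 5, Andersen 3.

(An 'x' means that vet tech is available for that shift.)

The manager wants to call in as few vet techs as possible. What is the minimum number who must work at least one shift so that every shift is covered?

9 slots to fill and no one can take more than 5, so at least ⌈9/5⌉ = 2 vet techs are needed.
Watson and Santos alone can cover everything: Tue-AM→Watson, Tue-PM→Santos, Wed-AM→Watson, Wed-PM→Watson, Thu-AM→Santos, Thu-PM→Watson, Fri-AM→Santos, Fri-PM→Santos, Sat-AM→Watson.

2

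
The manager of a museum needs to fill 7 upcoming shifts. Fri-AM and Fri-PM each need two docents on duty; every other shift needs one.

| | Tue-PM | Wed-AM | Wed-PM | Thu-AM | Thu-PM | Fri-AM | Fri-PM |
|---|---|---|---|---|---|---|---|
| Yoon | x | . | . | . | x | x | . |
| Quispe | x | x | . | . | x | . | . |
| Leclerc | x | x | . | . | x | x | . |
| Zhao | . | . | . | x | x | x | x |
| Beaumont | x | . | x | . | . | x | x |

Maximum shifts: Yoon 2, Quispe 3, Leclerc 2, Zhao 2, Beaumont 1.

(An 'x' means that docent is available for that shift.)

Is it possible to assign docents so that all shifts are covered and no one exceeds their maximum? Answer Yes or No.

No

Total capacity is 10 and 9 slots are needed, so capacity alone doesn't rule it out.
Shifts {Wed-PM, Fri-PM} need 3 worker-slots in total, but the docents available for any of those shifts (Zhao and Beaumont) can supply at most 2 among them. So no valid schedule exists.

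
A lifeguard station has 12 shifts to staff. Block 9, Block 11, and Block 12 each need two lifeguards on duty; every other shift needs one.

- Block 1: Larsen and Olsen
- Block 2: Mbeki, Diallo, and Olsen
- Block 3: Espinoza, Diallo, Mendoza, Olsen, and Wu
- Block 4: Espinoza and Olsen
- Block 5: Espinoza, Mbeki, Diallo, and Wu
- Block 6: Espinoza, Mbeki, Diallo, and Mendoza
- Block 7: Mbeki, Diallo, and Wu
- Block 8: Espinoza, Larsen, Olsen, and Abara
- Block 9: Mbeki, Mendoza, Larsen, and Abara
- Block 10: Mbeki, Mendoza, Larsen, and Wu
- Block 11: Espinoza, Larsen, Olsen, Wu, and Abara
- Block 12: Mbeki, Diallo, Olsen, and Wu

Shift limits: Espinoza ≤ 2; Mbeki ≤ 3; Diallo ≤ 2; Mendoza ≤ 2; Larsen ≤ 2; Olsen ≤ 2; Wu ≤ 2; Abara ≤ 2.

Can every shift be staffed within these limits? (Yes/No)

One valid schedule: Block 1→Larsen, Block 2→Mbeki, Block 3→Diallo, Block 4→Espinoza, Block 5→Espinoza, Block 6→Mbeki, Block 7→Mbeki, Block 8→Larsen, Block 9→Mendoza+Abara, Block 10→Mendoza, Block 11→Olsen+Wu, Block 12→Diallo+Olsen.
Loads: Espinoza 2/2, Mbeki 3/3, Diallo 2/2, Mendoza 2/2, Larsen 2/2, Olsen 2/2, Wu 1/2, Abara 1/2 — all within limits.

Yes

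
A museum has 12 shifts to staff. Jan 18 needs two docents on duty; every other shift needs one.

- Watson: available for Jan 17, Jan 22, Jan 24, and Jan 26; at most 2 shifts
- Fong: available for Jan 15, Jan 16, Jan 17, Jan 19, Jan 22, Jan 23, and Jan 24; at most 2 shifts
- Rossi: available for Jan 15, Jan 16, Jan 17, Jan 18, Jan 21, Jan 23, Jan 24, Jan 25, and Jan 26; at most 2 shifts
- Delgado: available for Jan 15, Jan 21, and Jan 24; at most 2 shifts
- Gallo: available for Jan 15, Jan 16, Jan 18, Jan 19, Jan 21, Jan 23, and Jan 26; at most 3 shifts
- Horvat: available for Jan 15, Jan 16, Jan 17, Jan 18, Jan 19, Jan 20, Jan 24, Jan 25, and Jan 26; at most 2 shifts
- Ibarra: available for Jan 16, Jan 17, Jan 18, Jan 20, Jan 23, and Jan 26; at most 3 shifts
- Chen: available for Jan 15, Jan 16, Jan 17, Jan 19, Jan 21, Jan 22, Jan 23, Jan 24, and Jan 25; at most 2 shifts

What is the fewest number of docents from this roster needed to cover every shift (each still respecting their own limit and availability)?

13 slots to fill and no one can take more than 3, so at least ⌈13/3⌉ = 5 docents are needed.
Any 5 docents together have capacity at most 3+3+2+2+2 = 12 < 13 slots, so 5 can never suffice.
Watson, Fong, Rossi, Delgado, Gallo, and Horvat alone can cover everything: Jan 15→Delgado, Jan 16→Gallo, Jan 17→Watson, Jan 18→Rossi+Gallo, Jan 19→Fong, Jan 20→Horvat, Jan 21→Delgado, Jan 22→Watson, Jan 23→Fong, Jan 24→Horvat, Jan 25→Rossi, Jan 26→Gallo.

6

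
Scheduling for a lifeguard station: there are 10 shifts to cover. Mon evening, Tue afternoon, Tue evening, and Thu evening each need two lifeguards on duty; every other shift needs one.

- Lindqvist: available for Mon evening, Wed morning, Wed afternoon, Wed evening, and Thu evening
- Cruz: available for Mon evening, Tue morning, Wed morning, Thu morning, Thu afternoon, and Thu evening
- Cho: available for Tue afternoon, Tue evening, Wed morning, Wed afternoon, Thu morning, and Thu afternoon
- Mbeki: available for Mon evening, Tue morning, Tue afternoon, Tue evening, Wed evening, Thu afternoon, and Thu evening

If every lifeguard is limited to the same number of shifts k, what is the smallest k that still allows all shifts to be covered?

4

With 4 lifeguards and 14 worker-slots to fill, someone must work at least ⌈14/4⌉ = 4 shifts, so k ≥ 4.
k = 4 works: Mon evening→Lindqvist+Cruz, Tue morning→Cruz, Tue afternoon→Cho+Mbeki, Tue evening→Cho+Mbeki, Wed morning→Lindqvist, Wed afternoon→Lindqvist, Wed evening→Lindqvist, Thu morning→Cruz, Thu afternoon→Cho, Thu evening→Cruz+Mbeki.
Loads: Lindqvist 4, Cruz 4, Cho 3, Mbeki 3 — all ≤ 4.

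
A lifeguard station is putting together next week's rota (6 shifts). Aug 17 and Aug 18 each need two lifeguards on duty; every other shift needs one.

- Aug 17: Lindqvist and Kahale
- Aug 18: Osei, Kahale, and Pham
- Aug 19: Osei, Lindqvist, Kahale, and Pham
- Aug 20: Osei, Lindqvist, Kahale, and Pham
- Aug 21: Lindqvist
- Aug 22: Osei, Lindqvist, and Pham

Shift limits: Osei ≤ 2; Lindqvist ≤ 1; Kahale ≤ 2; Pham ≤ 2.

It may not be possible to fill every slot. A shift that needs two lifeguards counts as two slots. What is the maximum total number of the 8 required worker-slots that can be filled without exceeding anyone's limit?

Total capacity across all lifeguards is 2+1+2+2 = 7, and 8 slots are needed, so at most 7 can be filled.
An assignment achieving 7: Aug 17→Kahale, Aug 18→Osei+Kahale, Aug 19→Pham, Aug 20→Pham, Aug 21→Lindqvist, Aug 22→Osei.
Loads: Osei 2/2, Lindqvist 1/1, Kahale 2/2, Pham 2/2.

7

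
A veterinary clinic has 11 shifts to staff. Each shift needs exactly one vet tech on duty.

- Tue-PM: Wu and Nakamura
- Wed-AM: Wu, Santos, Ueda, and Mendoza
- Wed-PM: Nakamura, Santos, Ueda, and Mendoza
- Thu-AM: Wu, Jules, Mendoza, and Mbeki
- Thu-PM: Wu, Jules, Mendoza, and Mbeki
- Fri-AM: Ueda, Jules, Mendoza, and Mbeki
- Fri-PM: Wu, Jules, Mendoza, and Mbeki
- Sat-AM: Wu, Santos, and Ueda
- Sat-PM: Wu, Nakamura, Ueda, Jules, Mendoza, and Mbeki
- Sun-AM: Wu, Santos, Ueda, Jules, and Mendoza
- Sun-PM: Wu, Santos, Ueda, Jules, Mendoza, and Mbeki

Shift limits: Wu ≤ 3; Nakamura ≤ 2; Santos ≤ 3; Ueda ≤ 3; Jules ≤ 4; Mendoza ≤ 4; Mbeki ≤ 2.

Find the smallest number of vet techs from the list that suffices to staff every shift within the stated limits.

3

11 slots to fill and no one can take more than 4, so at least ⌈11/4⌉ = 3 vet techs are needed.
Wu, Jules, and Mendoza alone can cover everything: Tue-PM→Wu, Wed-AM→Wu, Wed-PM→Mendoza, Thu-AM→Jules, Thu-PM→Jules, Fri-AM→Jules, Fri-PM→Jules, Sat-AM→Wu, Sat-PM→Mendoza, Sun-AM→Mendoza, Sun-PM→Mendoza.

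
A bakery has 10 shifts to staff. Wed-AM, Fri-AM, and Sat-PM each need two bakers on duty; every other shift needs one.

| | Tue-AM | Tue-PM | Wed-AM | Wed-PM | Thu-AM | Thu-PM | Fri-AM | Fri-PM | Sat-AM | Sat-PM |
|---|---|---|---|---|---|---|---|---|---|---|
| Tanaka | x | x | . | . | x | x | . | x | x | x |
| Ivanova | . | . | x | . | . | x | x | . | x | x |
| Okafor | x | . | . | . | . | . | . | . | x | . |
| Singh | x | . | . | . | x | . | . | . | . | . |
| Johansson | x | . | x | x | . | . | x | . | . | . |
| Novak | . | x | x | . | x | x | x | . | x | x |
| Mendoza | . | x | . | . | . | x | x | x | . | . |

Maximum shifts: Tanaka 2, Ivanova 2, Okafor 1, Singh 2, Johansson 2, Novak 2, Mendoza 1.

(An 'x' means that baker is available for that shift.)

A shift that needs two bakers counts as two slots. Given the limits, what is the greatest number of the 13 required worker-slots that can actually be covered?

Total capacity across all bakers is 2+2+1+2+2+2+1 = 12, and 13 slots are needed, so at most 12 can be filled.
An assignment achieving 12: Tue-AM→Singh, Tue-PM→Tanaka, Wed-AM→Ivanova+Johansson, Wed-PM→Johansson, Thu-AM→Singh, Thu-PM→Novak, Fri-AM→Mendoza, Fri-PM→Tanaka, Sat-AM→Okafor, Sat-PM→Ivanova+Novak.
Loads: Tanaka 2/2, Ivanova 2/2, Okafor 1/1, Singh 2/2, Johansson 2/2, Novak 2/2, Mendoza 1/1.

12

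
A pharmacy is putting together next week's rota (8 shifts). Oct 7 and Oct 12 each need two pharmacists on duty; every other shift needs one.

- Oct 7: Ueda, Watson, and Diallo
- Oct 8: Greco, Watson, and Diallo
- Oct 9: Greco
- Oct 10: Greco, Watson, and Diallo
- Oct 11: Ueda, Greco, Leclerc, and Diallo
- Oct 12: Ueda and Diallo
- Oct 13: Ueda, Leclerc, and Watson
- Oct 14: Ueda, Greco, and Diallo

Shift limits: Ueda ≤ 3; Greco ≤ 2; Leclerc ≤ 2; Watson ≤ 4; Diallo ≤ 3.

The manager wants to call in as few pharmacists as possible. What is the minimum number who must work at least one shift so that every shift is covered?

10 slots to fill and no one can take more than 4, so at least ⌈10/4⌉ = 3 pharmacists are needed.
No set of 3 pharmacists can cover every shift (each such set leaves at least one shift with no one available or exceeds a cap).
Ueda, Greco, Leclerc, and Diallo alone can cover everything: Oct 7→Ueda+Diallo, Oct 8→Greco, Oct 9→Greco, Oct 10→Diallo, Oct 11→Leclerc, Oct 12→Ueda+Diallo, Oct 13→Leclerc, Oct 14→Ueda.

4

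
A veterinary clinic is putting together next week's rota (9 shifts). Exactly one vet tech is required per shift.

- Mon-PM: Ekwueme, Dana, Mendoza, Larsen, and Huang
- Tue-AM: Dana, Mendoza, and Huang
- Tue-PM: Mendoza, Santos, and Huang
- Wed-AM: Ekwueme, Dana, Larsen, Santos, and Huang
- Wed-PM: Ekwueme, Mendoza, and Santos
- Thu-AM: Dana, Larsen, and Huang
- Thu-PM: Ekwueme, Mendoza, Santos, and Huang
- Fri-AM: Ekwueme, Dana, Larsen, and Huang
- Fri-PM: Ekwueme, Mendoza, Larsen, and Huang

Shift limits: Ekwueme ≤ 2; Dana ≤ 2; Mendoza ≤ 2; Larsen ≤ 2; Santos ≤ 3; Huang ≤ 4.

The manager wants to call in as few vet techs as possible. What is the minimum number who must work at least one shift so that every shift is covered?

9 slots to fill and no one can take more than 4, so at least ⌈9/4⌉ = 3 vet techs are needed.
Ekwueme, Santos, and Huang alone can cover everything: Mon-PM→Ekwueme, Tue-AM→Huang, Tue-PM→Santos, Wed-AM→Santos, Wed-PM→Ekwueme, Thu-AM→Huang, Thu-PM→Santos, Fri-AM→Huang, Fri-PM→Huang.

3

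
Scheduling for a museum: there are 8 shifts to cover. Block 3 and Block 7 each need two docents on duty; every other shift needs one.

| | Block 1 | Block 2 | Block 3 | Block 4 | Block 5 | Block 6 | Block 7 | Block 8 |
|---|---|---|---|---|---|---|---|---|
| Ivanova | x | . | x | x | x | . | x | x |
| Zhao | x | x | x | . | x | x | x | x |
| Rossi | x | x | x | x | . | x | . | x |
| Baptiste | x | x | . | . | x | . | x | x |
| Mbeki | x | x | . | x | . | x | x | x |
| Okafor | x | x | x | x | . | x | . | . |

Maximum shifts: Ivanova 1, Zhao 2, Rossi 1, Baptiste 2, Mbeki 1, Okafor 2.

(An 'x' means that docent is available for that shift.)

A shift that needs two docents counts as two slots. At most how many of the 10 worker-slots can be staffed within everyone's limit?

Total capacity across all docents is 1+2+1+2+1+2 = 9, and 10 slots are needed, so at most 9 can be filled.
An assignment achieving 9: Block 1→Okafor, Block 2→Okafor, Block 3→Zhao+Rossi, Block 4→Mbeki, Block 5→Ivanova, Block 6→Zhao, Block 7→Baptiste, Block 8→Baptiste.
Loads: Ivanova 1/1, Zhao 2/2, Rossi 1/1, Baptiste 2/2, Mbeki 1/1, Okafor 2/2.

9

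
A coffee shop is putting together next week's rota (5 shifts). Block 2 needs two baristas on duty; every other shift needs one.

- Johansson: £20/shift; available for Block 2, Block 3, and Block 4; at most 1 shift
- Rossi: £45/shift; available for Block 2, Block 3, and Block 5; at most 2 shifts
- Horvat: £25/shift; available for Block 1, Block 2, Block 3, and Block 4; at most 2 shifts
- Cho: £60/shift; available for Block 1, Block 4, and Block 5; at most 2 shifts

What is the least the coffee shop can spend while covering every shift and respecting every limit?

Picking the cheapest available barista for each shift independently would cost £155, but that ignores the shift limits.
An optimal schedule: Block 1→Horvat, Block 2→Johansson+Rossi, Block 3→Horvat, Block 4→Cho, Block 5→Rossi.
Total: 25 + 20 + 45 + 25 + 60 + 45 = £220.

£220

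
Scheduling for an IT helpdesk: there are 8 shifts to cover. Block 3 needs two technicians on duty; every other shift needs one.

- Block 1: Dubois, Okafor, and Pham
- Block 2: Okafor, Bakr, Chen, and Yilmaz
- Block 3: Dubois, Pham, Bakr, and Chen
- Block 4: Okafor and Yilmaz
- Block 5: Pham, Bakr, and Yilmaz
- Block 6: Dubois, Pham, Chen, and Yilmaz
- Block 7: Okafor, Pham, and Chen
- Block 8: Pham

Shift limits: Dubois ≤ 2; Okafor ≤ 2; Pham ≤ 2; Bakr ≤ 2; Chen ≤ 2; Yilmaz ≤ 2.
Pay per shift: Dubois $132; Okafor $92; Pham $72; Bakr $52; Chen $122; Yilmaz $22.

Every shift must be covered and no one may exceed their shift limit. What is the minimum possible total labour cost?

$598

Block 8 can only be covered by Pham, so that assignment is forced.
Picking the cheapest available technician for each shift independently would cost $428, but that ignores the shift limits.
An optimal schedule: Block 1→Pham, Block 2→Okafor, Block 3→Bakr+Chen, Block 4→Yilmaz, Block 5→Bakr, Block 6→Yilmaz, Block 7→Okafor, Block 8→Pham.
Total: 72 + 92 + 52 + 122 + 22 + 52 + 22 + 92 + 72 = $598.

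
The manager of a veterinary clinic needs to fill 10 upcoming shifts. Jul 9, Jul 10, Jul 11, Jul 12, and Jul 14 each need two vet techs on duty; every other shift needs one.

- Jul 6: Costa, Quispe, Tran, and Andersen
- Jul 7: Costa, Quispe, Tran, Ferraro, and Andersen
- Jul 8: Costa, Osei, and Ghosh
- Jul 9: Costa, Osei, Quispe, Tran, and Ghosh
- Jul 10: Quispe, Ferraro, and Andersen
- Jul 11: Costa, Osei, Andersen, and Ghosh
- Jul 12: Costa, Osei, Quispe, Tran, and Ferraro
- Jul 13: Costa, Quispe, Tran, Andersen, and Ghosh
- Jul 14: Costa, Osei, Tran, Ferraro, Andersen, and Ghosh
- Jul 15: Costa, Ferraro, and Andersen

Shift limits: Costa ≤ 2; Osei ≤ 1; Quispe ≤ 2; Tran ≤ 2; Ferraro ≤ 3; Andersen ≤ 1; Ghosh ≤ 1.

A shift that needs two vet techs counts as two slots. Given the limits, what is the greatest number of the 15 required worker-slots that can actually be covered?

Total capacity across all vet techs is 2+1+2+2+3+1+1 = 12, and 15 slots are needed, so at most 12 can be filled.
An assignment achieving 12: Jul 6→Quispe, Jul 7→Tran, Jul 8→Costa, Jul 9→Tran+Ghosh, Jul 10→Quispe+Ferraro, Jul 11→Osei+Andersen, Jul 12→Ferraro, Jul 14→Ferraro, Jul 15→Costa.
Loads: Costa 2/2, Osei 1/1, Quispe 2/2, Tran 2/2, Ferraro 3/3, Andersen 1/1, Ghosh 1/1.

12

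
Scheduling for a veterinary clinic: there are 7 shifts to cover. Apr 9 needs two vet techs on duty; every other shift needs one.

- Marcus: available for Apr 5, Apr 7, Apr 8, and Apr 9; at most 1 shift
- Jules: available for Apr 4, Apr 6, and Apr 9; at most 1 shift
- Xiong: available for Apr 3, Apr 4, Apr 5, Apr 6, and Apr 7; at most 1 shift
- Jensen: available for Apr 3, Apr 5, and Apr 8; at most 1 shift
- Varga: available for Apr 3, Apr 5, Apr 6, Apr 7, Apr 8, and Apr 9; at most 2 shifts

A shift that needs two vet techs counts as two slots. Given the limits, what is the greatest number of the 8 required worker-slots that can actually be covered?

Total capacity across all vet techs is 1+1+1+1+2 = 6, and 8 slots are needed, so at most 6 can be filled.
An assignment achieving 6: Apr 3→Xiong, Apr 4→Jules, Apr 6→Varga, Apr 7→Marcus, Apr 8→Jensen, Apr 9→Varga.
Loads: Marcus 1/1, Jules 1/1, Xiong 1/1, Jensen 1/1, Varga 2/2.

6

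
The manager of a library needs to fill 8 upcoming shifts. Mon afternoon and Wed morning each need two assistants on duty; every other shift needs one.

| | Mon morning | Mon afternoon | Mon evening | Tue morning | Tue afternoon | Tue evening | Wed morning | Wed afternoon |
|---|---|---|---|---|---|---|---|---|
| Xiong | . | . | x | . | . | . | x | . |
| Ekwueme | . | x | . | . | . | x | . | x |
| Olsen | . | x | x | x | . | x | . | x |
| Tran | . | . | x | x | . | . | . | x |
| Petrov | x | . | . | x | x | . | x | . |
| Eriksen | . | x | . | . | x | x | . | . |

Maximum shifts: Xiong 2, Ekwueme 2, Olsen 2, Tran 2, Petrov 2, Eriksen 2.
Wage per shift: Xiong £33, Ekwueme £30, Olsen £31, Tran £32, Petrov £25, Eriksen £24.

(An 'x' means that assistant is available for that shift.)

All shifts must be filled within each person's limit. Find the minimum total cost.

Mon morning can only be covered by Petrov, so that assignment is forced.
Wed morning can only be covered by Xiong and Petrov, so that assignment is forced.
Picking the cheapest available assistant for each shift independently would cost £271, but that ignores the shift limits.
An optimal schedule: Mon morning→Petrov, Mon afternoon→Eriksen+Ekwueme, Mon evening→Olsen, Tue morning→Olsen, Tue afternoon→Eriksen, Tue evening→Ekwueme, Wed morning→Petrov+Xiong, Wed afternoon→Tran.
Total: 25 + 24 + 30 + 31 + 31 + 24 + 30 + 25 + 33 + 32 = £285.

£285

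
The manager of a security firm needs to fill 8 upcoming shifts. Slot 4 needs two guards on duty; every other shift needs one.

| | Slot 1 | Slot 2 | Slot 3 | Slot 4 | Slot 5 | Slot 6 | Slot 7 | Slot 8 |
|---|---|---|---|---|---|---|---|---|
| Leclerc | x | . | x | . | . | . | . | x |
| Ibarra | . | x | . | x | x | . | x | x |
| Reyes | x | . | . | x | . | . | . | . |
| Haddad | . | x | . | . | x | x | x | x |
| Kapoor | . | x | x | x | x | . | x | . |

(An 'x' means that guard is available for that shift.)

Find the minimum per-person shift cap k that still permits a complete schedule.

2

With 5 guards and 9 worker-slots to fill, someone must work at least ⌈9/5⌉ = 2 shifts, so k ≥ 2.
k = 2 works: Slot 1→Leclerc, Slot 2→Ibarra, Slot 3→Leclerc, Slot 4→Ibarra+Reyes, Slot 5→Kapoor, Slot 6→Haddad, Slot 7→Kapoor, Slot 8→Haddad.
Loads: Leclerc 2, Ibarra 2, Reyes 1, Haddad 2, Kapoor 2 — all ≤ 2.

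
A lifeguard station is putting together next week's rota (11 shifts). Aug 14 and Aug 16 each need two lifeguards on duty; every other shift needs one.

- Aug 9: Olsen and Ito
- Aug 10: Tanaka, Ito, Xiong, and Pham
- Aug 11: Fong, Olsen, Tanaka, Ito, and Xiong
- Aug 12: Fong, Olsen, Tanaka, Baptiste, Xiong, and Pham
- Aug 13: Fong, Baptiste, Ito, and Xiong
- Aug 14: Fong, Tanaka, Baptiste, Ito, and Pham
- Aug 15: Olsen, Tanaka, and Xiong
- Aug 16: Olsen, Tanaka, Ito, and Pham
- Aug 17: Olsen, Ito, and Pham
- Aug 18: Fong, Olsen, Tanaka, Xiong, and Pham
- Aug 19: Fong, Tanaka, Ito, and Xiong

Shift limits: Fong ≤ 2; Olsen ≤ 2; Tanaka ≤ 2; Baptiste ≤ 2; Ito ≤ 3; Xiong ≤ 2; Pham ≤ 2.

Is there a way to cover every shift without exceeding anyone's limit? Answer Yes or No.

One valid schedule: Aug 9→Olsen, Aug 10→Tanaka, Aug 11→Tanaka, Aug 12→Baptiste, Aug 13→Fong, Aug 14→Baptiste+Ito, Aug 15→Olsen, Aug 16→Ito+Pham, Aug 17→Ito, Aug 18→Xiong, Aug 19→Fong.
Loads: Fong 2/2, Olsen 2/2, Tanaka 2/2, Baptiste 2/2, Ito 3/3, Xiong 1/2, Pham 1/2 — all within limits.

Yes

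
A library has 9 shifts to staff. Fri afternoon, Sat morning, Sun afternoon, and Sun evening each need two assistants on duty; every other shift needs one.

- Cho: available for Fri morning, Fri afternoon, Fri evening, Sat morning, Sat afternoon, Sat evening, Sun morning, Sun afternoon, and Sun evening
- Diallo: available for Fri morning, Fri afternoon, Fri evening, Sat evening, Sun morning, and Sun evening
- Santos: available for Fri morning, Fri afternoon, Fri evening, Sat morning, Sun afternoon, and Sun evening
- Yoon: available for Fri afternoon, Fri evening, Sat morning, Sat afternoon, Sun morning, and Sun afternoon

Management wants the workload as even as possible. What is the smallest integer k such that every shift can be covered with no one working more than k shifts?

4

With 4 assistants and 13 worker-slots to fill, someone must work at least ⌈13/4⌉ = 4 shifts, so k ≥ 4.
k = 4 works: Fri morning→Cho, Fri afternoon→Diallo+Santos, Fri evening→Diallo, Sat morning→Cho+Santos, Sat afternoon→Cho, Sat evening→Cho, Sun morning→Diallo, Sun afternoon→Santos+Yoon, Sun evening→Diallo+Santos.
Loads: Cho 4, Diallo 4, Santos 4, Yoon 1 — all ≤ 4.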